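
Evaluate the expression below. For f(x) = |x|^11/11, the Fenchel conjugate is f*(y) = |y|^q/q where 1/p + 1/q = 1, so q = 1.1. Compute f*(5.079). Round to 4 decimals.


The conjugate exponent q satisfies 1/p + 1/q = 1.
p = 11, so q = 11/(11 - 1) = 1.1
|y|^q = 5.079^1.1 = 5.9752
f*(5.079) = 5.9752 / 1.1 = 5.432


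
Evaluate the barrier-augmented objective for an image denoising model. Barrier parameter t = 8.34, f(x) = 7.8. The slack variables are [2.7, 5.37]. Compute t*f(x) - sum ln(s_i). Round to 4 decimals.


Step 1: Compute log-barrier.
ln values: [0.9933, 1.6808]
phi = -(0.9933 + 1.6808) = -2.6741
Step 2: Compute augmented objective.
t*f(x) = 8.34*7.8 = 65.052
Total = 65.052 - 2.6741 = 62.3779


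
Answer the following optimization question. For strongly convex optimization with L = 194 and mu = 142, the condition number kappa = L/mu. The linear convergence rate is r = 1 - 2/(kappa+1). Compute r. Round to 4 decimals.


Step 1: Compute the condition number.
kappa = L/mu = 194/142 = 1.3662
Step 2: Compute the convergence rate.
r = 1 - 2/(kappa + 1) = 1 - 2*mu/(L + mu) = (L - mu)/(L + mu) = 52/336 = 0.1548


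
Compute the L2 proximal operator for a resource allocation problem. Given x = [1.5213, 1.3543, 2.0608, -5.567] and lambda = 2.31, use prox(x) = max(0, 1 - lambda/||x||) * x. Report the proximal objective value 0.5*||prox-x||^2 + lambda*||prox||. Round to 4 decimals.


Step 1: Compute ||x||.
||x|| = 6.2759
Step 2: Compute scaling factor.
scale = max(0, 1 - 2.31/6.2759) = 0.6319
Step 3: prox(x) = [0.9613, 0.8558, 1.3023, -3.5179]
||prox(x)|| = 3.9659
Step 4: Proximal objective.
0.5*||prox-x||^2 = 2.6681
lambda*||prox|| = 9.1612
Total = 11.8293


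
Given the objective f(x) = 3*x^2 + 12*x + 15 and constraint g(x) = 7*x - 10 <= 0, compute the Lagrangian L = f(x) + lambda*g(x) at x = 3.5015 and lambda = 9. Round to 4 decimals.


Step 1: Evaluate f(x).
f(3.5015) = 3*3.5015^2 + 12*3.5015 + 15 = 93.7995
Step 2: Evaluate g(x).
g(3.5015) = 7*3.5015 - 10 = 14.5105
Step 3: Compute Lagrangian.
L = 93.7995 + 9*14.5105 = 224.394


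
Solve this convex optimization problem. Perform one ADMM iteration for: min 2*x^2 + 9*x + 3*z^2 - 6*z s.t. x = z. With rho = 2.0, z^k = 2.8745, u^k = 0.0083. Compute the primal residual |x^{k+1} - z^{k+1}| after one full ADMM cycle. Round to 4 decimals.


ADMM iteration with rho = 2.0, z^k = 2.8745, u^k = 0.0083
Step 1: x-update.
Minimize 2*x^2 + 9*x + (2.0/2)*(x - 2.8745 + 0.0083)^2
FOC: (2*2 + 2.0)*x = -9 + 2.0*(2.8745 - 0.0083)
x^{k+1} = -0.5446
Step 2: z-update.
Minimize 3*z^2 - 6*z + (2.0/2)*(-0.5446 - z + 0.0083)^2
FOC: (2*3 + 2.0)*z = 6 + 2.0*(-0.5446 + 0.0083)
z^{k+1} = 0.6159
Step 3: u-update.
u^{k+1} = 0.0083 - 0.5446 - 0.6159 = -1.1522
Step 4: Primal residual = |-0.5446 - 0.6159| = 1.1605


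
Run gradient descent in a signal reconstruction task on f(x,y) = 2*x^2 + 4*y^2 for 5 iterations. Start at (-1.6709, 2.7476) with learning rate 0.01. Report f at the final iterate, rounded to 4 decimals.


Gradient descent on f(x,y) = 2*x^2 + 4*y^2.
Starting point: (-1.6709, 2.7476), alpha = 0.01
Step 1: grad_x = 2*2*-1.6709 = -6.6836, grad_y = 2*4*2.7476 = 21.9808
  x_1 = -1.6709 - 0.01*-6.6836 = -1.6041
  y_1 = 2.7476 - 0.01*21.9808 = 2.5278
Step 2: grad_x = 2*2*-1.6041 = -6.4163, grad_y = 2*4*2.5278 = 20.2223
  x_2 = -1.6041 - 0.01*-6.4163 = -1.5399
  y_2 = 2.5278 - 0.01*20.2223 = 2.3256
Step 3: grad_x = 2*2*-1.5399 = -6.1596, grad_y = 2*4*2.3256 = 18.6045
  x_3 = -1.5399 - 0.01*-6.1596 = -1.4783
  y_3 = 2.3256 - 0.01*18.6045 = 2.1395
Step 4: grad_x = 2*2*-1.4783 = -5.9132, grad_y = 2*4*2.1395 = 17.1162
  x_4 = -1.4783 - 0.01*-5.9132 = -1.4192
  y_4 = 2.1395 - 0.01*17.1162 = 1.9684
Step 5: grad_x = 2*2*-1.4192 = -5.6767, grad_y = 2*4*1.9684 = 15.7469
  x_5 = -1.4192 - 0.01*-5.6767 = -1.3624
  y_5 = 1.9684 - 0.01*15.7469 = 1.8109
f(-1.3624, 1.8109) = 2*(-1.3624)^2 + 4*1.8109^2 = 16.8296


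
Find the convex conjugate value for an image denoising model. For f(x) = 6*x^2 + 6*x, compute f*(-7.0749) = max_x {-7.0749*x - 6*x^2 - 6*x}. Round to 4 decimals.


f*(y) = sup_x {y*x - a*x^2 - b*x} = sup_x {(y-b)*x - a*x^2}
FOC: (y - b) - 2a*x = 0 => x* = (y - b)/(2a)
x* = (-7.0749 - 6)/(2*6) = -1.0896
f*(-7.0749) = (y-b)^2/(4a) = (-7.0749 - 6)^2/(4*6)
= 170.953/24 = 7.123


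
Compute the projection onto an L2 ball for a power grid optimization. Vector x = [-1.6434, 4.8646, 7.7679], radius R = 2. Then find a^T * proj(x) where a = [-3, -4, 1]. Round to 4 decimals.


Step 1: Compute ||x|| (intermediates to 6 decimals).
||x|| = sqrt((-1.6434)^2 + 4.8646^2 + 7.7679^2) = 9.311572
Step 2: Project.
Since ||x|| > R, scale = R/||x|| = 2/9.311572 = 0.214787, proj(x) = scale * x
proj(x) = [-0.352981, 1.044853, 1.668444]
Step 3: Dot product.
a^T * proj(x) = -3*(-0.352981) - 4*1.044853 + 1*1.668444 = -1.452


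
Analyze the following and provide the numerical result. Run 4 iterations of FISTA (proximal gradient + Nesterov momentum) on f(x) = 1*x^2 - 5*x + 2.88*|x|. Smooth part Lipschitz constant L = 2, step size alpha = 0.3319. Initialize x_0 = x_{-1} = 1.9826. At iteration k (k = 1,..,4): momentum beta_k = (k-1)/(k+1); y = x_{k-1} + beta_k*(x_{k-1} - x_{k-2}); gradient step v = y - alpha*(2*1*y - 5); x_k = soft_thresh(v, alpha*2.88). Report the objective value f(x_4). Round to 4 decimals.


FISTA on f(x) = 1*x^2 - 5*x + 2.88*|x|
L = 2, alpha = 0.3319
Iteration 1: beta = 0.0, y = 1.9826 + 0.0*(1.9826 - 1.9826) = 1.9826
  grad(y) = -1.0348, v = y - alpha*grad = 2.3261
  prox(v) = soft_thresh(2.3261, 0.9559) = 1.3702
Iteration 2: beta = 0.3333, y = 1.3702 + 0.3333*(1.3702 - 1.9826) = 1.166
  grad(y) = -2.6679, v = y - alpha*grad = 2.0515
  prox(v) = soft_thresh(2.0515, 0.9559) = 1.0956
Iteration 3: beta = 0.5, y = 1.0956 + 0.5*(1.0956 - 1.3702) = 0.9584
  grad(y) = -3.0832, v = y - alpha*grad = 1.9817
  prox(v) = soft_thresh(1.9817, 0.9559) = 1.0258
Iteration 4: beta = 0.6, y = 1.0258 + 0.6*(1.0258 - 1.0956) = 0.9839
  grad(y) = -3.0321, v = y - alpha*grad = 1.9903
  prox(v) = soft_thresh(1.9903, 0.9559) = 1.0344
f(x_4) = 1*1.0344^2 - 5*1.0344 + 2.88*|1.0344| = -1.1229


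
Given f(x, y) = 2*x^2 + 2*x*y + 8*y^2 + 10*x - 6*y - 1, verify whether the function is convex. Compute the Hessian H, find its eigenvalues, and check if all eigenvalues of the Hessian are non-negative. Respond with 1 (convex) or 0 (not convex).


The Hessian of f(x,y) = 2*x^2 + 2*x*y + 8*y^2 + 10*x - 6*y - 1 is:
H = [[4, 2], [2, 16]]
Trace = 4 + 16 = 20
Determinant = 4*16 - (2)^2 = 60
Discriminant = (20)^2 - 4*60 = 160.0
Eigenvalues: lambda_1 = 3.6754, lambda_2 = 16.3246
The function is convex.

1


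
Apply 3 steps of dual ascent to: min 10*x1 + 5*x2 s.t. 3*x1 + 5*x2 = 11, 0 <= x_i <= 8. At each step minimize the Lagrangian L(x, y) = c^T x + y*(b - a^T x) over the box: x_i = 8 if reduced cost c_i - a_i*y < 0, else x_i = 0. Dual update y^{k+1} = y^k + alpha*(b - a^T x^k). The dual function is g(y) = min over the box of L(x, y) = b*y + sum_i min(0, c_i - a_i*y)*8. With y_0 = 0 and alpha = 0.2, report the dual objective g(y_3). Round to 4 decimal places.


Dual ascent for LP: min 10*x1 + 5*x2, 3*x1 + 5*x2 = 11, 0 <= x_i <= 8
Step 1: y^k = 0.0, reduced costs: (10.0, 5.0)
  x^k = (0.0, 0.0), subgradient = b - a^T x = 11.0
  y^{k+1} = 0.0 + 0.2*11.0 = 2.2
Step 2: y^k = 2.2, reduced costs: (3.4, -6.0)
  x^k = (0.0, 8.0), subgradient = b - a^T x = -29.0
  y^{k+1} = 2.2 + 0.2*-29.0 = -3.6
Step 3: y^k = -3.6, reduced costs: (20.8, 23.0)
  x^k = (0.0, 0.0), subgradient = b - a^T x = 11.0
  y^{k+1} = -3.6 + 0.2*11.0 = -1.4
Dual objective at y_3 = -1.4: reduced costs (14.2, 12.0), box minimizer x = (0.0, 0.0)
g(y_3) = b*y + (c1 - a1*y)*x1 + (c2 - a2*y)*x2 = 11*(-1.4) + 14.2*0.0 + 12.0*0.0 = -15.4 + 0.0 + 0.0 = -15.4


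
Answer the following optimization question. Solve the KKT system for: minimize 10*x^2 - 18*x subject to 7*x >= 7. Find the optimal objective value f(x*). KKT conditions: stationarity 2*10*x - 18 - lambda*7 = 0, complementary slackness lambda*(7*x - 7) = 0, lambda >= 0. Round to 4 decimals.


Step 1: Try lambda = 0 (constraint inactive).
x_unc = 18/(2*10) = 0.9
Check: 7*0.9 = 6.3 < 7 -- violated!
Step 2: Constraint must be active: 7*x = 7
x* = 7/7 = 1.0
lambda = (2*10*1.0 - 18)/7 = 0.2857
Step 3: Compute optimal value.
f(x*) = 10*1.0^2 - 18*1.0 = -8.0


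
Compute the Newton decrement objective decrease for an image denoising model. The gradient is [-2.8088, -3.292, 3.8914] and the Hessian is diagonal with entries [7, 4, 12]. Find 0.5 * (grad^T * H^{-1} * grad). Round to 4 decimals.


Step 1: H is diagonal, so H^(-1) * g = [-0.4013, -0.823, 0.3243].
Step 2: g^T H^(-1) g = sum_i g_i^2 / H_ii
  = (-2.8088)^2/7 + (-3.292)^2/4 + (3.8914)^2/12
  = 1.1271 + 2.7093 + 1.2619 = 5.0983
Step 3: Objective decrease = 0.5 * g^T H^(-1) g = 2.5491


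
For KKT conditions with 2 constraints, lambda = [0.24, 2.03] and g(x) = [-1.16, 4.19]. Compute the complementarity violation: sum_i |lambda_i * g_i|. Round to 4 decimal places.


KKT complementary slackness check:
lambda_1 * g_1 = 0.24 * -1.16 = -0.2784
lambda_2 * g_2 = 2.03 * 4.19 = 8.5057
Total violation = 0.2784 + 8.5057 = 8.7841


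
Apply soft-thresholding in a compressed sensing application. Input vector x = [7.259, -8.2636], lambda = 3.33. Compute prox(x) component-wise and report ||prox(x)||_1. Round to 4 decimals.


Soft-thresholding with lambda = 3.33:
prox(7.259) = sign(7.259)*max(|7.259| - 3.33, 0) = 3.929
prox(-8.2636) = sign(-8.2636)*max(|-8.2636| - 3.33, 0) = -4.9336
prox(x) = [3.929, -4.9336]
||prox(x)||_1 = 3.929 + 4.9336 = 8.8626


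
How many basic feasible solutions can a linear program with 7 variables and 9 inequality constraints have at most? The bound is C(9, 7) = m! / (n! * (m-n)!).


Each vertex corresponds to some choice of n active constraints out of m, so the number of vertices is at most C(m, n) = m! / (n!(m-n)!).
m = 9, n = 7
Numerator: 9 * 8 * 7 * 6 * 5 * 4 * 3
Denominator: 7! = 5040
C(9, 7) = 36


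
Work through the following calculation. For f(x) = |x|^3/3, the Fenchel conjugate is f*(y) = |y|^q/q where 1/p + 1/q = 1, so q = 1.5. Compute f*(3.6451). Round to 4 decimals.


The conjugate exponent q satisfies 1/p + 1/q = 1.
p = 3, so q = 3/(3 - 1) = 1.5
|y|^q = 3.6451^1.5 = 6.9593
f*(3.6451) = 6.9593 / 1.5 = 4.6395


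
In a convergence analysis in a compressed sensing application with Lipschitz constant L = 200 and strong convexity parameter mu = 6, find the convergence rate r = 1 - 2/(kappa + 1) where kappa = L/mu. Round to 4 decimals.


Step 1: Compute the condition number.
kappa = L/mu = 200/6 = 33.3333
Step 2: Compute the convergence rate.
r = 1 - 2/(kappa + 1) = 1 - 2*mu/(L + mu) = (L - mu)/(L + mu) = 194/206 = 0.9417


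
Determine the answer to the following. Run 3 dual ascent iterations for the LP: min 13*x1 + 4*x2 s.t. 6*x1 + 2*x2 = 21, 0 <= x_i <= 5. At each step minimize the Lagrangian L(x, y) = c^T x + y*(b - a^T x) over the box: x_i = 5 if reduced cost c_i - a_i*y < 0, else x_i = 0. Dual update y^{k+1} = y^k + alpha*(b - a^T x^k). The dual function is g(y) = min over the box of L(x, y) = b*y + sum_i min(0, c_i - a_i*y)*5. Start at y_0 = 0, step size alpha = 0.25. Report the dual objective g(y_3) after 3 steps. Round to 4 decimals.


Dual ascent for LP: min 13*x1 + 4*x2, 6*x1 + 2*x2 = 21, 0 <= x_i <= 5
Step 1: y^k = 0.0, reduced costs: (13.0, 4.0)
  x^k = (0.0, 0.0), subgradient = b - a^T x = 21.0
  y^{k+1} = 0.0 + 0.25*21.0 = 5.25
Step 2: y^k = 5.25, reduced costs: (-18.5, -6.5)
  x^k = (5.0, 5.0), subgradient = b - a^T x = -19.0
  y^{k+1} = 5.25 + 0.25*-19.0 = 0.5
Step 3: y^k = 0.5, reduced costs: (10.0, 3.0)
  x^k = (0.0, 0.0), subgradient = b - a^T x = 21.0
  y^{k+1} = 0.5 + 0.25*21.0 = 5.75
Dual objective at y_3 = 5.75: reduced costs (-21.5, -7.5), box minimizer x = (5.0, 5.0)
g(y_3) = b*y + (c1 - a1*y)*x1 + (c2 - a2*y)*x2 = 21*5.75 + (-21.5)*5.0 + (-7.5)*5.0 = 120.75 - 107.5 - 37.5 = -24.25


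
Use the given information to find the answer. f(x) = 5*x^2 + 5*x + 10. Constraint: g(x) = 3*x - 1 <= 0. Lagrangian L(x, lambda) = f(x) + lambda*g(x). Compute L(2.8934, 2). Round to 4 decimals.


Step 1: Evaluate f(x).
f(2.8934) = 5*2.8934^2 + 5*2.8934 + 10 = 66.3258
Step 2: Evaluate g(x).
g(2.8934) = 3*2.8934 - 1 = 7.6802
Step 3: Compute Lagrangian.
L = 66.3258 + 2*7.6802 = 81.6862


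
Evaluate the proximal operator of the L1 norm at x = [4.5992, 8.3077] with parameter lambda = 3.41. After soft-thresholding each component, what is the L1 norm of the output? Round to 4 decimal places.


Soft-thresholding with lambda = 3.41:
prox(4.5992) = sign(4.5992)*max(|4.5992| - 3.41, 0) = 1.1892
prox(8.3077) = sign(8.3077)*max(|8.3077| - 3.41, 0) = 4.8977
prox(x) = [1.1892, 4.8977]
||prox(x)||_1 = 1.1892 + 4.8977 = 6.0869


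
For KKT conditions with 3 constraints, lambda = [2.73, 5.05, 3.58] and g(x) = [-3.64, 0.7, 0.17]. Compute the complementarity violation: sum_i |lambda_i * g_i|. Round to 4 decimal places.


KKT complementary slackness check:
lambda_1 * g_1 = 2.73 * -3.64 = -9.9372
lambda_2 * g_2 = 5.05 * 0.7 = 3.535
lambda_3 * g_3 = 3.58 * 0.17 = 0.6086
Total violation = 9.9372 + 3.535 + 0.6086 = 14.0808


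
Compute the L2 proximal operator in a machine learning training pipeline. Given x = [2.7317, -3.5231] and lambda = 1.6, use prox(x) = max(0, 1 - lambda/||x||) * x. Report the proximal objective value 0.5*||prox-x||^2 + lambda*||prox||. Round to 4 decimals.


Step 1: Compute ||x||.
||x|| = 4.4581
Step 2: Compute scaling factor.
scale = max(0, 1 - 1.6/4.4581) = 0.6411
Step 3: prox(x) = [1.7513, -2.2587]
||prox(x)|| = 2.8581
Step 4: Proximal objective.
0.5*||prox-x||^2 = 1.28
lambda*||prox|| = 4.573
Total = 5.8529


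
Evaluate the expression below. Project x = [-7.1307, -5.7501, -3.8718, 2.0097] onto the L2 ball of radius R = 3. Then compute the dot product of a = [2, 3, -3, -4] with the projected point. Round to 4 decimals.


Step 1: Compute ||x|| (intermediates to 6 decimals).
||x|| = sqrt((-7.1307)^2 + (-5.7501)^2 + (-3.8718)^2 + 2.0097^2) = 10.145948
Step 2: Project.
Since ||x|| > R, scale = R/||x|| = 3/10.145948 = 0.295685, proj(x) = scale * x
proj(x) = [-2.108441, -1.700218, -1.144833, 0.594238]
Step 3: Dot product.
a^T * proj(x) = 2*(-2.108441) + 3*(-1.700218) - 3*(-1.144833) - 4*0.594238 = -8.26


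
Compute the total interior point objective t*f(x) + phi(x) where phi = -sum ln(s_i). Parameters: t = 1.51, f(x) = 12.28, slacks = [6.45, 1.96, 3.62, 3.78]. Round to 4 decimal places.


Step 1: Compute log-barrier.
ln values: [1.8641, 0.6729, 1.2865, 1.3297]
phi = -(1.8641 + 0.6729 + 1.2865 + 1.3297) = -5.1532
Step 2: Compute augmented objective.
t*f(x) = 1.51*12.28 = 18.5428
Total = 18.5428 - 5.1532 = 13.3896


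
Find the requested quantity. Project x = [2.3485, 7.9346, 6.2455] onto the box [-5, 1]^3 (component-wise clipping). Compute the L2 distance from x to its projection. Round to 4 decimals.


Project each component onto [-5, 1].
clip(2.3485) = 1.0, clip(7.9346) = 1.0, clip(6.2455) = 1.0
Projection = [1.0, 1.0, 1.0]
Squared diffs: [1.8185, 48.0887, 27.5153]
Distance = sqrt(77.4225) = 8.799


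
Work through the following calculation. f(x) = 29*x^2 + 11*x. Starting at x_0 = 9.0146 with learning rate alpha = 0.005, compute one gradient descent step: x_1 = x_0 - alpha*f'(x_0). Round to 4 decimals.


We compute the gradient at x_0 and apply the update.
f'(x) = 58*x + 11
f'(9.0146) = 58*9.0146 + 11 = 533.8468
x_1 = 9.0146 - 0.005*533.8468 = 6.3454


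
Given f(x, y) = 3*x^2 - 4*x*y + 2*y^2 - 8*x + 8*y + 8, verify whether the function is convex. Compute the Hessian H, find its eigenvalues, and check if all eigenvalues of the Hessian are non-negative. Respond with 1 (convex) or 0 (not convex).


The Hessian of f(x,y) = 3*x^2 - 4*x*y + 2*y^2 - 8*x + 8*y + 8 is:
H = [[6, -4], [-4, 4]]
Trace = 6 + 4 = 10
Determinant = 6*4 - (-4)^2 = 8
Discriminant = (10)^2 - 4*8 = 68.0
Eigenvalues: lambda_1 = 0.8769, lambda_2 = 9.1231
The function is convex.

1


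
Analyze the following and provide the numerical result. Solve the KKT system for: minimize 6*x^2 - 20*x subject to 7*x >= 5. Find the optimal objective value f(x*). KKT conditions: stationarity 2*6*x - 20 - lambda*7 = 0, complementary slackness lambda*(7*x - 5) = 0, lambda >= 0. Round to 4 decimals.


Step 1: Try lambda = 0 (constraint inactive).
Stationarity: 2*6*x - 20 = 0
x* = 20/(2*6) = 5/3 = 1.6667 (rounded; the exact value 5/3 is used below)
Check constraint: 7*1.6667 = 11.6669 >= 5 -- satisfied.
Step 2: Compute optimal value.
f(x*) = 6*(5/3)^2 - 20*(5/3) = -16.6667


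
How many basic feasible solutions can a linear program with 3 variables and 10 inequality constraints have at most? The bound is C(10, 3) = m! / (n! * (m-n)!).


Each vertex corresponds to some choice of n active constraints out of m, so the number of vertices is at most C(m, n) = m! / (n!(m-n)!).
m = 10, n = 3
Numerator: 10 * 9 * 8
Denominator: 3! = 6
C(10, 3) = 120


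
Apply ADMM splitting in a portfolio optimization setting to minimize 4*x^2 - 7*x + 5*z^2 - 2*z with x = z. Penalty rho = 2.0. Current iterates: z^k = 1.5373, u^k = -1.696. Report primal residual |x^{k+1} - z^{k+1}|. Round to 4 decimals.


ADMM iteration with rho = 2.0, z^k = 1.5373, u^k = -1.696
Step 1: x-update.
Minimize 4*x^2 - 7*x + (2.0/2)*(x - 1.5373 - 1.696)^2
FOC: (2*4 + 2.0)*x = 7 + 2.0*(1.5373 + 1.696)
x^{k+1} = 1.3467
Step 2: z-update.
Minimize 5*z^2 - 2*z + (2.0/2)*(1.3467 - z - 1.696)^2
FOC: (2*5 + 2.0)*z = 2 + 2.0*(1.3467 - 1.696)
z^{k+1} = 0.1084
Step 3: u-update.
u^{k+1} = -1.696 + 1.3467 - 0.1084 = -0.4578
Step 4: Primal residual = |1.3467 - 0.1084| = 1.2382


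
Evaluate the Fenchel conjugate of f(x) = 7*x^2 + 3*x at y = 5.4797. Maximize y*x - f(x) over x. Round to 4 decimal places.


f*(y) = sup_x {y*x - a*x^2 - b*x} = sup_x {(y-b)*x - a*x^2}
FOC: (y - b) - 2a*x = 0 => x* = (y - b)/(2a)
x* = (5.4797 - 3)/(2*7) = 0.1771
f*(5.4797) = (y-b)^2/(4a) = (5.4797 - 3)^2/(4*7)
= 6.1489/28 = 0.2196


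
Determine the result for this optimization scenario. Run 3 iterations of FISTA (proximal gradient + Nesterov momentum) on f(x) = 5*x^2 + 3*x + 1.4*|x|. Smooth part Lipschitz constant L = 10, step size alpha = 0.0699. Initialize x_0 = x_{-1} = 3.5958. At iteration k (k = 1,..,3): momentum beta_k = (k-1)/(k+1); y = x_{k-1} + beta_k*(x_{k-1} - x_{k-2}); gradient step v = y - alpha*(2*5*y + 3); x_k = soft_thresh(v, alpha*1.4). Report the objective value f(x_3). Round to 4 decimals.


FISTA on f(x) = 5*x^2 + 3*x + 1.4*|x|
L = 10, alpha = 0.0699
Iteration 1: beta = 0.0, y = 3.5958 + 0.0*(3.5958 - 3.5958) = 3.5958
  grad(y) = 38.958, v = y - alpha*grad = 0.8726
  prox(v) = soft_thresh(0.8726, 0.0979) = 0.7748
Iteration 2: beta = 0.3333, y = 0.7748 + 0.3333*(0.7748 - 3.5958) = -0.1656
  grad(y) = 1.3443, v = y - alpha*grad = -0.2595
  prox(v) = soft_thresh(-0.2595, 0.0979) = -0.1617
Iteration 3: beta = 0.5, y = -0.1617 + 0.5*(-0.1617 - 0.7748) = -0.6299
  grad(y) = -3.299, v = y - alpha*grad = -0.3993
  prox(v) = soft_thresh(-0.3993, 0.0979) = -0.3014
f(x_3) = 5*(-0.3014)^2 + 3*(-0.3014) + 1.4*|-0.3014| = -0.028


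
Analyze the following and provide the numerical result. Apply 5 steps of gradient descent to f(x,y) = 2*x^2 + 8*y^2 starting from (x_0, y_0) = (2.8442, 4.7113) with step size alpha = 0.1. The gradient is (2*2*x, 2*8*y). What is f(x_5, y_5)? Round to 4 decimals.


Gradient descent on f(x,y) = 2*x^2 + 8*y^2.
Starting point: (2.8442, 4.7113), alpha = 0.1
Step 1: grad_x = 2*2*2.8442 = 11.3768, grad_y = 2*8*4.7113 = 75.3808
  x_1 = 2.8442 - 0.1*11.3768 = 1.7065
  y_1 = 4.7113 - 0.1*75.3808 = -2.8268
Step 2: grad_x = 2*2*1.7065 = 6.8261, grad_y = 2*8*-2.8268 = -45.2285
  x_2 = 1.7065 - 0.1*6.8261 = 1.0239
  y_2 = -2.8268 - 0.1*-45.2285 = 1.6961
Step 3: grad_x = 2*2*1.0239 = 4.0956, grad_y = 2*8*1.6961 = 27.1371
  x_3 = 1.0239 - 0.1*4.0956 = 0.6143
  y_3 = 1.6961 - 0.1*27.1371 = -1.0176
Step 4: grad_x = 2*2*0.6143 = 2.4574, grad_y = 2*8*-1.0176 = -16.2823
  x_4 = 0.6143 - 0.1*2.4574 = 0.3686
  y_4 = -1.0176 - 0.1*-16.2823 = 0.6106
Step 5: grad_x = 2*2*0.3686 = 1.4744, grad_y = 2*8*0.6106 = 9.7694
  x_5 = 0.3686 - 0.1*1.4744 = 0.2212
  y_5 = 0.6106 - 0.1*9.7694 = -0.3664
f(0.2212, -0.3664) = 2*0.2212^2 + 8*(-0.3664)^2 = 1.1715


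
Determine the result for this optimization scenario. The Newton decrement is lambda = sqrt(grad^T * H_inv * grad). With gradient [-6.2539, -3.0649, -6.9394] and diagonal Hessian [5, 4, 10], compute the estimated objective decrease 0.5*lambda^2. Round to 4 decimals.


Step 1: H is diagonal, so H^(-1) * g = [-1.2508, -0.7662, -0.6939].
Step 2: g^T H^(-1) g = sum_i g_i^2 / H_ii
  = (-6.2539)^2/5 + (-3.0649)^2/4 + (-6.9394)^2/10
  = 7.8223 + 2.3484 + 4.8155 = 14.9862
Step 3: Objective decrease = 0.5 * g^T H^(-1) g = 7.4931


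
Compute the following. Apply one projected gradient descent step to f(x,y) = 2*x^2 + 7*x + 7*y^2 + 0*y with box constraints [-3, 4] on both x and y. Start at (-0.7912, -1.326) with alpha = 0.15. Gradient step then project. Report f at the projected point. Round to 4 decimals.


Step 1: Compute gradient at (-0.7912, -1.326).
grad_x = 2*2*-0.7912 + 7 = 3.8352
grad_y = 2*7*-1.326 + 0 = -18.564
Step 2: Gradient step.
x_raw = -0.7912 - 0.15*3.8352 = -1.3665
y_raw = -1.326 - 0.15*-18.564 = 1.4586
Step 3: Project onto [-3, 4].
x_proj = clip(-1.3665) = -1.3665
y_proj = clip(1.4586) = 1.4586
Step 4: Evaluate f.
f(-1.3665, 1.4586) = 9.0618


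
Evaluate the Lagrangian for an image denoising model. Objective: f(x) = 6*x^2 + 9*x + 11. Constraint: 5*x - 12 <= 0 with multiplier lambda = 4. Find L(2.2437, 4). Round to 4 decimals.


Step 1: Evaluate f(x).
f(2.2437) = 6*2.2437^2 + 9*2.2437 + 11 = 61.3984
Step 2: Evaluate g(x).
g(2.2437) = 5*2.2437 - 12 = -0.7815
Step 3: Compute Lagrangian.
L = 61.3984 + 4*-0.7815 = 58.2724


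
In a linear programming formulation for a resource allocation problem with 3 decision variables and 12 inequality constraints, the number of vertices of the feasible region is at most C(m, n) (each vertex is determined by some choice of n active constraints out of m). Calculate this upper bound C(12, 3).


Each vertex corresponds to some choice of n active constraints out of m, so the number of vertices is at most C(m, n) = m! / (n!(m-n)!).
m = 12, n = 3
Numerator: 12 * 11 * 10
Denominator: 3! = 6
C(12, 3) = 220


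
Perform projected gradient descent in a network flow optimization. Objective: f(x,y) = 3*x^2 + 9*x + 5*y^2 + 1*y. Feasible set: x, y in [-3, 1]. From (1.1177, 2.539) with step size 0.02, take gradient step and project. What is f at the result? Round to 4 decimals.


Step 1: Compute gradient at (1.1177, 2.539).
grad_x = 2*3*1.1177 + 9 = 15.7062
grad_y = 2*5*2.539 + 1 = 26.39
Step 2: Gradient step.
x_raw = 1.1177 - 0.02*15.7062 = 0.8036
y_raw = 2.539 - 0.02*26.39 = 2.0112
Step 3: Project onto [-3, 1].
x_proj = clip(0.8036) = 0.8036
y_proj = clip(2.0112) = 1.0
Step 4: Evaluate f.
f(0.8036, 1.0) = 15.1694


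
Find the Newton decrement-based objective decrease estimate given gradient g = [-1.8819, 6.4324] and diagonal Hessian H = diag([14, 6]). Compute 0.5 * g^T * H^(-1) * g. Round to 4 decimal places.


Step 1: H is diagonal, so H^(-1) * g = [-0.1344, 1.0721].
Step 2: g^T H^(-1) g = sum_i g_i^2 / H_ii
  = (-1.8819)^2/14 + (6.4324)^2/6
  = 0.253 + 6.896 = 7.1489
Step 3: Objective decrease = 0.5 * g^T H^(-1) g = 3.5745


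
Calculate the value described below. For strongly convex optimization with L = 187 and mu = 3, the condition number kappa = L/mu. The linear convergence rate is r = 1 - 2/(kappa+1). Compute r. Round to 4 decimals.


Step 1: Compute the condition number.
kappa = L/mu = 187/3 = 62.3333
Step 2: Compute the convergence rate.
r = 1 - 2/(kappa + 1) = 1 - 2*mu/(L + mu) = (L - mu)/(L + mu) = 184/190 = 0.9684


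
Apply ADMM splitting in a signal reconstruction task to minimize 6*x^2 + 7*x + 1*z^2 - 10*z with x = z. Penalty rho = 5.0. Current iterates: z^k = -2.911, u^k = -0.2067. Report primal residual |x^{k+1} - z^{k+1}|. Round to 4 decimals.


ADMM iteration with rho = 5.0, z^k = -2.911, u^k = -0.2067
Step 1: x-update.
Minimize 6*x^2 + 7*x + (5.0/2)*(x + 2.911 - 0.2067)^2
FOC: (2*6 + 5.0)*x = -7 + 5.0*(-2.911 + 0.2067)
x^{k+1} = -1.2071
Step 2: z-update.
Minimize 1*z^2 - 10*z + (5.0/2)*(-1.2071 - z - 0.2067)^2
FOC: (2*1 + 5.0)*z = 10 + 5.0*(-1.2071 - 0.2067)
z^{k+1} = 0.4187
Step 3: u-update.
u^{k+1} = -0.2067 - 1.2071 - 0.4187 = -1.8325
Step 4: Primal residual = |-1.2071 - 0.4187| = 1.6258


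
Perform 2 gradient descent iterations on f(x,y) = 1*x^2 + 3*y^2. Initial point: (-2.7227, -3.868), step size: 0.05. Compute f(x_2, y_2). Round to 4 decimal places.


Gradient descent on f(x,y) = 1*x^2 + 3*y^2.
Starting point: (-2.7227, -3.868), alpha = 0.05
Step 1: grad_x = 2*1*-2.7227 = -5.4454, grad_y = 2*3*-3.868 = -23.208
  x_1 = -2.7227 - 0.05*-5.4454 = -2.4504
  y_1 = -3.868 - 0.05*-23.208 = -2.7076
Step 2: grad_x = 2*1*-2.4504 = -4.9009, grad_y = 2*3*-2.7076 = -16.2456
  x_2 = -2.4504 - 0.05*-4.9009 = -2.2054
  y_2 = -2.7076 - 0.05*-16.2456 = -1.8953
f(-2.2054, -1.8953) = 1*(-2.2054)^2 + 3*(-1.8953)^2 = 15.6404


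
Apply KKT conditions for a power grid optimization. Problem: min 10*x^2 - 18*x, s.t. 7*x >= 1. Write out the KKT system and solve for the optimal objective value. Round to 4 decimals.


Step 1: Try lambda = 0 (constraint inactive).
Stationarity: 2*10*x - 18 = 0
x* = 18/(2*10) = 0.9
Check constraint: 7*0.9 = 6.3 >= 1 -- satisfied.
Step 2: Compute optimal value.
f(x*) = 10*0.9^2 - 18*0.9 = -8.1


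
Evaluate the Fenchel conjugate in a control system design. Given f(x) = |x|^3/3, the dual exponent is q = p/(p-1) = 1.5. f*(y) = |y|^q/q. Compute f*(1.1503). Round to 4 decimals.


The conjugate exponent q satisfies 1/p + 1/q = 1.
p = 3, so q = 3/(3 - 1) = 1.5
|y|^q = 1.1503^1.5 = 1.2337
f*(1.1503) = 1.2337 / 1.5 = 0.8225


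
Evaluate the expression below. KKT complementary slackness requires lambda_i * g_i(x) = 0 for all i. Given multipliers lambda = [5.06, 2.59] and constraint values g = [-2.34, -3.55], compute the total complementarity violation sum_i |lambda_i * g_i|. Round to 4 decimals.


KKT complementary slackness check:
lambda_1 * g_1 = 5.06 * -2.34 = -11.8404
lambda_2 * g_2 = 2.59 * -3.55 = -9.1945
Total violation = 11.8404 + 9.1945 = 21.0349


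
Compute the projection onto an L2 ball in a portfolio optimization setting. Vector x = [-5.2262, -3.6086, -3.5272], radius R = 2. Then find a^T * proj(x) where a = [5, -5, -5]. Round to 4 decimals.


Step 1: Compute ||x|| (intermediates to 6 decimals).
||x|| = sqrt((-5.2262)^2 + (-3.6086)^2 + (-3.5272)^2) = 7.26473
Step 2: Project.
Since ||x|| > R, scale = R/||x|| = 2/7.26473 = 0.275303, proj(x) = scale * x
proj(x) = [-1.438789, -0.993458, -0.971049]
Step 3: Dot product.
a^T * proj(x) = 5*(-1.438789) - 5*(-0.993458) - 5*(-0.971049) = 2.6286


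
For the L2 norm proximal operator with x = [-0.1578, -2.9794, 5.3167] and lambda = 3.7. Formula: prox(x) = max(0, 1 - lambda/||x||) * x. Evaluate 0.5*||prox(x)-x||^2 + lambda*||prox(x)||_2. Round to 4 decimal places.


Step 1: Compute ||x||.
||x|| = 6.0966
Step 2: Compute scaling factor.
scale = max(0, 1 - 3.7/6.0966) = 0.3931
Step 3: prox(x) = [-0.062, -1.1712, 2.09]
||prox(x)|| = 2.3966
Step 4: Proximal objective.
0.5*||prox-x||^2 = 6.845
lambda*||prox|| = 8.8674
Total = 15.7126


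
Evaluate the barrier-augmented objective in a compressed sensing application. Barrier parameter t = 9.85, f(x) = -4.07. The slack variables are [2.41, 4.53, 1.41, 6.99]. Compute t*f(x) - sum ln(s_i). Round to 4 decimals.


Step 1: Compute log-barrier.
ln values: [0.8796, 1.5107, 0.3436, 1.9445]
phi = -(0.8796 + 1.5107 + 0.3436 + 1.9445) = -4.6784
Step 2: Compute augmented objective.
t*f(x) = 9.85*-4.07 = -40.0895
Total = -40.0895 - 4.6784 = -44.7679


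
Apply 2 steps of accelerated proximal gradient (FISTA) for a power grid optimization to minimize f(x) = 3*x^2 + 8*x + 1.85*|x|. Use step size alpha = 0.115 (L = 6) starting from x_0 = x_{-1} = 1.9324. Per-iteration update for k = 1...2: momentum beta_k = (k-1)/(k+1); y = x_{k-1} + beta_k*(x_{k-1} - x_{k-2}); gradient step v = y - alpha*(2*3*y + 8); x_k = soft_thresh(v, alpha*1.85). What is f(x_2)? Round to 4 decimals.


FISTA on f(x) = 3*x^2 + 8*x + 1.85*|x|
L = 6, alpha = 0.115
Iteration 1: beta = 0.0, y = 1.9324 + 0.0*(1.9324 - 1.9324) = 1.9324
  grad(y) = 19.5944, v = y - alpha*grad = -0.321
  prox(v) = soft_thresh(-0.321, 0.2128) = -0.1082
Iteration 2: beta = 0.3333, y = -0.1082 + 0.3333*(-0.1082 - 1.9324) = -0.7884
  grad(y) = 3.2696, v = y - alpha*grad = -1.1644
  prox(v) = soft_thresh(-1.1644, 0.2128) = -0.9517
f(x_2) = 3*(-0.9517)^2 + 8*(-0.9517) + 1.85*|-0.9517| = -3.1357


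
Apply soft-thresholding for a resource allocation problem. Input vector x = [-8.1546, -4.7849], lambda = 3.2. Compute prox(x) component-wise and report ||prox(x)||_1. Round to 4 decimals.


Soft-thresholding with lambda = 3.2:
prox(-8.1546) = sign(-8.1546)*max(|-8.1546| - 3.2, 0) = -4.9546
prox(-4.7849) = sign(-4.7849)*max(|-4.7849| - 3.2, 0) = -1.5849
prox(x) = [-4.9546, -1.5849]
||prox(x)||_1 = 4.9546 + 1.5849 = 6.5395


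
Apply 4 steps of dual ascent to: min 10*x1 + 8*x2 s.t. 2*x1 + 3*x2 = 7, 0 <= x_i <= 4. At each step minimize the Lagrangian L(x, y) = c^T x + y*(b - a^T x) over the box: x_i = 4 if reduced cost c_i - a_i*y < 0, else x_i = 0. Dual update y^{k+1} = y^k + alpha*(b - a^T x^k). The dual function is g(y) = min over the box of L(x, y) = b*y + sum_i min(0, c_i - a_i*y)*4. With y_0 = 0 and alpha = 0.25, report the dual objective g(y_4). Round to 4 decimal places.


Dual ascent for LP: min 10*x1 + 8*x2, 2*x1 + 3*x2 = 7, 0 <= x_i <= 4
Step 1: y^k = 0.0, reduced costs: (10.0, 8.0)
  x^k = (0.0, 0.0), subgradient = b - a^T x = 7.0
  y^{k+1} = 0.0 + 0.25*7.0 = 1.75
Step 2: y^k = 1.75, reduced costs: (6.5, 2.75)
  x^k = (0.0, 0.0), subgradient = b - a^T x = 7.0
  y^{k+1} = 1.75 + 0.25*7.0 = 3.5
Step 3: y^k = 3.5, reduced costs: (3.0, -2.5)
  x^k = (0.0, 4.0), subgradient = b - a^T x = -5.0
  y^{k+1} = 3.5 + 0.25*-5.0 = 2.25
Step 4: y^k = 2.25, reduced costs: (5.5, 1.25)
  x^k = (0.0, 0.0), subgradient = b - a^T x = 7.0
  y^{k+1} = 2.25 + 0.25*7.0 = 4.0
Dual objective at y_4 = 4.0: reduced costs (2.0, -4.0), box minimizer x = (0.0, 4.0)
g(y_4) = b*y + (c1 - a1*y)*x1 + (c2 - a2*y)*x2 = 7*4.0 + 2.0*0.0 + (-4.0)*4.0 = 28.0 + 0.0 - 16.0 = 12.0


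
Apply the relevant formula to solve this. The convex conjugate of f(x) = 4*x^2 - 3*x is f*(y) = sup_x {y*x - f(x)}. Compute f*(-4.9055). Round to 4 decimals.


f*(y) = sup_x {y*x - a*x^2 - b*x} = sup_x {(y-b)*x - a*x^2}
FOC: (y - b) - 2a*x = 0 => x* = (y - b)/(2a)
x* = (-4.9055 + 3)/(2*4) = -0.2382
f*(-4.9055) = (y-b)^2/(4a) = (-4.9055 + 3)^2/(4*4)
= 3.6309/16 = 0.2269


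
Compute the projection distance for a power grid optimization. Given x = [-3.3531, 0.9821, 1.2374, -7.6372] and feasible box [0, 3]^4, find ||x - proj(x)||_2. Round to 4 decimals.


Project each component onto [0, 3].
clip(-3.3531) = 0.0, clip(0.9821) = 0.9821, clip(1.2374) = 1.2374, clip(-7.6372) = 0.0
Projection = [0.0, 0.9821, 1.2374, 0.0]
Squared diffs: [11.2433, 0.0, 0.0, 58.3268]
Distance = sqrt(69.5701) = 8.3409


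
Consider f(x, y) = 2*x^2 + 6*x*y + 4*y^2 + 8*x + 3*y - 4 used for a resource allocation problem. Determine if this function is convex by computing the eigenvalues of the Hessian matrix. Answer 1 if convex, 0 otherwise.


The Hessian of f(x,y) = 2*x^2 + 6*x*y + 4*y^2 + 8*x + 3*y - 4 is:
H = [[4, 6], [6, 8]]
Trace = 4 + 8 = 12
Determinant = 4*8 - (6)^2 = -4
Discriminant = (12)^2 - 4*-4 = 160.0
Eigenvalues: lambda_1 = -0.3246, lambda_2 = 12.3246
The function is not convex.

0


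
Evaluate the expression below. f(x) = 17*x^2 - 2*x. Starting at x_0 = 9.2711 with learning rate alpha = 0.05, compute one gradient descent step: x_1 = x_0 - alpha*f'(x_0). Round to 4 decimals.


We compute the gradient at x_0 and apply the update.
f'(x) = 34*x - 2
f'(9.2711) = 34*9.2711 - 2 = 313.2174
x_1 = 9.2711 - 0.05*313.2174 = -6.3898


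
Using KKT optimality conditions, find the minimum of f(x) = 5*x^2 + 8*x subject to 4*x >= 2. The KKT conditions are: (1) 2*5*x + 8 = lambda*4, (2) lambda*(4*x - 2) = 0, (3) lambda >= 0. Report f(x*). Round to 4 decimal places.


Step 1: Try lambda = 0 (constraint inactive).
x_unc = -8/(2*5) = -0.8
Check: 4*-0.8 = -3.2 < 2 -- violated!
Step 2: Constraint must be active: 4*x = 2
x* = 2/4 = 0.5
lambda = (2*5*0.5 + 8)/4 = 3.25
Step 3: Compute optimal value.
f(x*) = 5*0.5^2 + 8*0.5 = 5.25


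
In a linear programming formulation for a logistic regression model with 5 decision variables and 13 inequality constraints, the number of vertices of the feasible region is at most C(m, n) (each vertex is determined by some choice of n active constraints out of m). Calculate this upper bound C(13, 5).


Each vertex corresponds to some choice of n active constraints out of m, so the number of vertices is at most C(m, n) = m! / (n!(m-n)!).
m = 13, n = 5
Numerator: 13 * 12 * 11 * 10 * 9
Denominator: 5! = 120
C(13, 5) = 1287


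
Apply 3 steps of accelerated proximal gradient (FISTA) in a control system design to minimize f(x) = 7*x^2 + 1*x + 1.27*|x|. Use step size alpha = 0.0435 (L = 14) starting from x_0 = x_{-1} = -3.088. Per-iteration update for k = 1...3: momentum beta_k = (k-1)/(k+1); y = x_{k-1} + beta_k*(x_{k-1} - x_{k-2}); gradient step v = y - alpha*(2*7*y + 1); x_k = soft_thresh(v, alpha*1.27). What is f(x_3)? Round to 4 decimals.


FISTA on f(x) = 7*x^2 + 1*x + 1.27*|x|
L = 14, alpha = 0.0435
Iteration 1: beta = 0.0, y = -3.088 + 0.0*(-3.088 + 3.088) = -3.088
  grad(y) = -42.232, v = y - alpha*grad = -1.2509
  prox(v) = soft_thresh(-1.2509, 0.0552) = -1.1957
Iteration 2: beta = 0.3333, y = -1.1957 + 0.3333*(-1.1957 + 3.088) = -0.5649
  grad(y) = -6.9084, v = y - alpha*grad = -0.2644
  prox(v) = soft_thresh(-0.2644, 0.0552) = -0.2091
Iteration 3: beta = 0.5, y = -0.2091 + 0.5*(-0.2091 + 1.1957) = 0.2841
  grad(y) = 4.978, v = y - alpha*grad = 0.0676
  prox(v) = soft_thresh(0.0676, 0.0552) = 0.0124
f(x_3) = 7*0.0124^2 + 1*0.0124 + 1.27*|0.0124| = 0.0291


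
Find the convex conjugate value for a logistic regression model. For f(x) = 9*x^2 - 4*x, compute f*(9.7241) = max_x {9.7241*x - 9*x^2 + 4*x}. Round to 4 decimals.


f*(y) = sup_x {y*x - a*x^2 - b*x} = sup_x {(y-b)*x - a*x^2}
FOC: (y - b) - 2a*x = 0 => x* = (y - b)/(2a)
x* = (9.7241 + 4)/(2*9) = 0.7625
f*(9.7241) = (y-b)^2/(4a) = (9.7241 + 4)^2/(4*9)
= 188.3509/36 = 5.232


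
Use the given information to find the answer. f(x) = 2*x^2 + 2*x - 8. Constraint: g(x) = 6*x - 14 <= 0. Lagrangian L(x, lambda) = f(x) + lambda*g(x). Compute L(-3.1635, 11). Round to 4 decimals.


Step 1: Evaluate f(x).
f(-3.1635) = 2*(-3.1635)^2 + 2*(-3.1635) - 8 = 5.6885
Step 2: Evaluate g(x).
g(-3.1635) = 6*-3.1635 - 14 = -32.981
Step 3: Compute Lagrangian.
L = 5.6885 + 11*-32.981 = -357.1025


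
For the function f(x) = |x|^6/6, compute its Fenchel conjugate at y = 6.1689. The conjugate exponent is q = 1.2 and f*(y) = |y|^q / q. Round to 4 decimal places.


The conjugate exponent q satisfies 1/p + 1/q = 1.
p = 6, so q = 6/(6 - 1) = 1.2
|y|^q = 6.1689^1.2 = 8.8767
f*(6.1689) = 8.8767 / 1.2 = 7.3972


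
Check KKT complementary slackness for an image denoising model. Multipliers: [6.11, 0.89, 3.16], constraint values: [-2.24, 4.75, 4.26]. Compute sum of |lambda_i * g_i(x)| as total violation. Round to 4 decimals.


KKT complementary slackness check:
lambda_1 * g_1 = 6.11 * -2.24 = -13.6864
lambda_2 * g_2 = 0.89 * 4.75 = 4.2275
lambda_3 * g_3 = 3.16 * 4.26 = 13.4616
Total violation = 13.6864 + 4.2275 + 13.4616 = 31.3755


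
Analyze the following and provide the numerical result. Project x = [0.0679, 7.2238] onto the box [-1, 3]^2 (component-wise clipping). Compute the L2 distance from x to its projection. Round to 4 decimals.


Project each component onto [-1, 3].
clip(0.0679) = 0.0679, clip(7.2238) = 3.0
Projection = [0.0679, 3.0]
Squared diffs: [0.0, 17.8405]
Distance = sqrt(17.8405) = 4.2238


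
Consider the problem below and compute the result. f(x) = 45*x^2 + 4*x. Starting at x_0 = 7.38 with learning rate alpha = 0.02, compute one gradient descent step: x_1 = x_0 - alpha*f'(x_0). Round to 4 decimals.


We compute the gradient at x_0 and apply the update.
f'(x) = 90*x + 4
f'(7.38) = 90*7.38 + 4 = 668.2
x_1 = 7.38 - 0.02*668.2 = -5.984


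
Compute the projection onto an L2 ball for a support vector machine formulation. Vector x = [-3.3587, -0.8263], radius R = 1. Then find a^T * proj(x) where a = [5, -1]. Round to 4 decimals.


Step 1: Compute ||x|| (intermediates to 6 decimals).
||x|| = sqrt((-3.3587)^2 + (-0.8263)^2) = 3.458849
Step 2: Project.
Since ||x|| > R, scale = R/||x|| = 1/3.458849 = 0.289114, proj(x) = scale * x
proj(x) = [-0.971047, -0.238895]
Step 3: Dot product.
a^T * proj(x) = 5*(-0.971047) - 1*(-0.238895) = -4.6163


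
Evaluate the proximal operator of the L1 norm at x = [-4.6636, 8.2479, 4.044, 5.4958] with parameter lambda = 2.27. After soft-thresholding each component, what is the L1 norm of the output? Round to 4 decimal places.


Soft-thresholding with lambda = 2.27:
prox(-4.6636) = sign(-4.6636)*max(|-4.6636| - 2.27, 0) = -2.3936
prox(8.2479) = sign(8.2479)*max(|8.2479| - 2.27, 0) = 5.9779
prox(4.044) = sign(4.044)*max(|4.044| - 2.27, 0) = 1.774
prox(5.4958) = sign(5.4958)*max(|5.4958| - 2.27, 0) = 3.2258
prox(x) = [-2.3936, 5.9779, 1.774, 3.2258]
||prox(x)||_1 = 2.3936 + 5.9779 + 1.774 + 3.2258 = 13.3713


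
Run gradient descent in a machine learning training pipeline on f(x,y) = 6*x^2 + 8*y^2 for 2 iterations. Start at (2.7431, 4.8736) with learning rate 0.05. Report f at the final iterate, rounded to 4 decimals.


Gradient descent on f(x,y) = 6*x^2 + 8*y^2.
Starting point: (2.7431, 4.8736), alpha = 0.05
Step 1: grad_x = 2*6*2.7431 = 32.9172, grad_y = 2*8*4.8736 = 77.9776
  x_1 = 2.7431 - 0.05*32.9172 = 1.0972
  y_1 = 4.8736 - 0.05*77.9776 = 0.9747
Step 2: grad_x = 2*6*1.0972 = 13.1669, grad_y = 2*8*0.9747 = 15.5955
  x_2 = 1.0972 - 0.05*13.1669 = 0.4389
  y_2 = 0.9747 - 0.05*15.5955 = 0.1949
f(0.4389, 0.1949) = 6*0.4389^2 + 8*0.1949^2 = 1.4598


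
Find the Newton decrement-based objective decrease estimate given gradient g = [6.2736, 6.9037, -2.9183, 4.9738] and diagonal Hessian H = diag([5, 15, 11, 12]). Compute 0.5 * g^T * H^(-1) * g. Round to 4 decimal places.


Step 1: H is diagonal, so H^(-1) * g = [1.2547, 0.4602, -0.2653, 0.4145].
Step 2: g^T H^(-1) g = sum_i g_i^2 / H_ii
  = (6.2736)^2/5 + (6.9037)^2/15 + (-2.9183)^2/11 + (4.9738)^2/12
  = 7.8716 + 3.1774 + 0.7742 + 2.0616 = 13.8848
Step 3: Objective decrease = 0.5 * g^T H^(-1) g = 6.9424


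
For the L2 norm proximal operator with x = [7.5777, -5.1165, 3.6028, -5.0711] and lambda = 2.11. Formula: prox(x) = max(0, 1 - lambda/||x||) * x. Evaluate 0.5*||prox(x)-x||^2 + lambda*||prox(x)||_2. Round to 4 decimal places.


Step 1: Compute ||x||.
||x|| = 11.0588
Step 2: Compute scaling factor.
scale = max(0, 1 - 2.11/11.0588) = 0.8092
Step 3: prox(x) = [6.1319, -4.1403, 2.9154, -4.1035]
||prox(x)|| = 8.9488
Step 4: Proximal objective.
0.5*||prox-x||^2 = 2.2261
lambda*||prox|| = 18.882
Total = 21.1079


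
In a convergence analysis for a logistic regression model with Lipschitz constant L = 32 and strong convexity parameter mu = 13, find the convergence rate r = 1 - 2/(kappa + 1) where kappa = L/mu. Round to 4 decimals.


Step 1: Compute the condition number.
kappa = L/mu = 32/13 = 2.4615
Step 2: Compute the convergence rate.
r = 1 - 2/(kappa + 1) = 1 - 2*mu/(L + mu) = (L - mu)/(L + mu) = 19/45 = 0.4222


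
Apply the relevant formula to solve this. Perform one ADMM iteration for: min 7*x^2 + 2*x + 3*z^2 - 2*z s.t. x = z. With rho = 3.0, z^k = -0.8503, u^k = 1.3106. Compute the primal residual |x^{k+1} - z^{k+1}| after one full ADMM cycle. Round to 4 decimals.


ADMM iteration with rho = 3.0, z^k = -0.8503, u^k = 1.3106
Step 1: x-update.
Minimize 7*x^2 + 2*x + (3.0/2)*(x + 0.8503 + 1.3106)^2
FOC: (2*7 + 3.0)*x = -2 + 3.0*(-0.8503 - 1.3106)
x^{k+1} = -0.499
Step 2: z-update.
Minimize 3*z^2 - 2*z + (3.0/2)*(-0.499 - z + 1.3106)^2
FOC: (2*3 + 3.0)*z = 2 + 3.0*(-0.499 + 1.3106)
z^{k+1} = 0.4928
Step 3: u-update.
u^{k+1} = 1.3106 - 0.499 - 0.4928 = 0.3189
Step 4: Primal residual = |-0.499 - 0.4928| = 0.9917
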